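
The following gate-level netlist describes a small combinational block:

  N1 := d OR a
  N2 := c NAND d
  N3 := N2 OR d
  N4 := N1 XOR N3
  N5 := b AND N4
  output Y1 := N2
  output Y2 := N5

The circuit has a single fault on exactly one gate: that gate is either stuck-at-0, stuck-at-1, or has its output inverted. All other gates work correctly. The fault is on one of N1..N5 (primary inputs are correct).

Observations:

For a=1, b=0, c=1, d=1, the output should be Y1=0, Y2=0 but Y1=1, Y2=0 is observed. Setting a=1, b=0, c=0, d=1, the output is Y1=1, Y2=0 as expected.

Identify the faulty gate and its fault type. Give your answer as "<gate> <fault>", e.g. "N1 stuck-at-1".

Fault-free values for test 1 (a=1, b=0, c=1, d=1): N1=1, N2=0, N3=1, N4=0, N5=0, giving Y1=0, Y2=0. Observed Y1=1, Y2=0.
Test 1: faults giving observed Y1=1, Y2=0 are {N2 stuck-at-1, N2 inverted output}.
Test 2 (a=1, b=0, c=0, d=1): fault-free N1=1, N2=1, N3=1, N4=0, N5=0 → Y1=1, Y2=0; observed Y1=1, Y2=0. Eliminates N2 inverted output.
Only N2 stuck-at-1 is consistent with every test.

N2 stuck-at-1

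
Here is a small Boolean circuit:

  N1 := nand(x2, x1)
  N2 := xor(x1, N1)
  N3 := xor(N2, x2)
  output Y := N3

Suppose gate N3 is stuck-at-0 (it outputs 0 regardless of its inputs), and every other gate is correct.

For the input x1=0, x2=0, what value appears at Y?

Propagate with N3 forced: N1=1, N2=1, N3=0 [stuck-at-0].
So Y = 0. (Without the fault it would be 1.)

0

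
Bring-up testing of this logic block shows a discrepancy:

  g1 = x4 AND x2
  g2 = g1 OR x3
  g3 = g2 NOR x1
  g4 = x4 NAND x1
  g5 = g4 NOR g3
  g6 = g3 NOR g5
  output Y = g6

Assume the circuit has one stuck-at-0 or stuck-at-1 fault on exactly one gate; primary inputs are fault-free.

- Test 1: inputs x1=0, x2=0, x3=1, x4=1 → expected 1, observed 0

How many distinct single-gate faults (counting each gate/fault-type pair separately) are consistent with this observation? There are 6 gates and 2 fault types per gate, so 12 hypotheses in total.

Fault-free: g1=0, g2=1, g3=0, g4=1, g5=0, g6=1 → 1. Observed 0.
  g1 stuck-at-0: output 1 ✗
  g1 stuck-at-1: output 1 ✗
  g2 stuck-at-0: output 0 ✓
  g2 stuck-at-1: output 1 ✗
  g3 stuck-at-0: output 1 ✗
  g3 stuck-at-1: output 0 ✓
  g4 stuck-at-0: output 0 ✓
  g4 stuck-at-1: output 1 ✗
  g5 stuck-at-0: output 1 ✗
  g5 stuck-at-1: output 0 ✓
  g6 stuck-at-0: output 0 ✓
  g6 stuck-at-1: output 1 ✗
Consistent faults: {g2 stuck-at-0, g3 stuck-at-1, g4 stuck-at-0, g5 stuck-at-1, g6 stuck-at-0} — 5 in all.

5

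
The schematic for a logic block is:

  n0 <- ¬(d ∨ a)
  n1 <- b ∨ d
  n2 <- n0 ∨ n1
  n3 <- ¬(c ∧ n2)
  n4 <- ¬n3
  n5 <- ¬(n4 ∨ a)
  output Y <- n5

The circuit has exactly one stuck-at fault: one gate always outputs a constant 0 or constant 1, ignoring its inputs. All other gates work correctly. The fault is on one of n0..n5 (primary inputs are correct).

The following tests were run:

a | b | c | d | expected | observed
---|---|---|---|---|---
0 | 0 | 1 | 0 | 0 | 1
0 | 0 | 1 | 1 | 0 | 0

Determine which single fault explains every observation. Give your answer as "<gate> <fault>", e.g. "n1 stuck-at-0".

Fault-free values for test 1 (a=0, b=0, c=1, d=0): n0=1, n1=0, n2=1, n3=0, n4=1, n5=0, giving Y=0. Observed 1.
Test 1: faults giving observed 1 are {n0 stuck-at-0, n2 stuck-at-0, n3 stuck-at-1, n4 stuck-at-0, n5 stuck-at-1}.
Test 2 (a=0, b=0, c=1, d=1): fault-free n0=0, n1=1, n2=1, n3=0, n4=1, n5=0 → 0; observed 0. Eliminates n2 stuck-at-0, n3 stuck-at-1, n4 stuck-at-0, n5 stuck-at-1.
Only n0 stuck-at-0 is consistent with every test.

n0 stuck-at-0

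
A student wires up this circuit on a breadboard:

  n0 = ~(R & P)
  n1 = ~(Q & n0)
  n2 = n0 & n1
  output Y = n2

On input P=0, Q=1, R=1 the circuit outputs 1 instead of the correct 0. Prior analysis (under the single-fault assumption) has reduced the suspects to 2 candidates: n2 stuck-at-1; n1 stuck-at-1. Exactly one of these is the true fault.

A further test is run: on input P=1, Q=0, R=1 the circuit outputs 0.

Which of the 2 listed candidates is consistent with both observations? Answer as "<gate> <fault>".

Evaluate each candidate on input P=1, Q=0, R=1:
  n2 stuck-at-1: n0=0, n1=1, n2=1 [stuck-at-1] → 1 — eliminated
  n1 stuck-at-1: n0=0, n1=1 [stuck-at-1], n2=0 → 0 — matches
Only n1 stuck-at-1 reproduces the observed 0.

n1 stuck-at-1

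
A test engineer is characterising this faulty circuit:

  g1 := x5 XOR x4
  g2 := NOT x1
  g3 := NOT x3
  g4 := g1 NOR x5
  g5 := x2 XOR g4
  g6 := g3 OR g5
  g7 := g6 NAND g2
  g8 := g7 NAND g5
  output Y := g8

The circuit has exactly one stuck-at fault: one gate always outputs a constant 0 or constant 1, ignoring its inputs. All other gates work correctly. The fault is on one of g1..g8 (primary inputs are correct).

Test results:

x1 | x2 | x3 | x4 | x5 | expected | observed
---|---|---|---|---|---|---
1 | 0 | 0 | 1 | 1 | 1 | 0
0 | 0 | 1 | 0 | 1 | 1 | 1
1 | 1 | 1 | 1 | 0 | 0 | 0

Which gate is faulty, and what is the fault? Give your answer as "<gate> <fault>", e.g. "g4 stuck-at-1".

g5 stuck-at-1

Fault-free values for test 1 (x1=1, x2=0, x3=0, x4=1, x5=1): g1=0, g2=0, g3=1, g4=0, g5=0, g6=1, g7=1, g8=1, giving Y=1. Observed 0.
Test 1: faults giving observed 0 are {g4 stuck-at-1, g5 stuck-at-1, g8 stuck-at-0}.
Test 2 (x1=0, x2=0, x3=1, x4=0, x5=1): fault-free g1=1, g2=1, g3=0, g4=0, g5=0, g6=0, g7=1, g8=1 → 1; observed 1. Eliminates g8 stuck-at-0.
Test 3 (x1=1, x2=1, x3=1, x4=1, x5=0): fault-free g1=1, g2=0, g3=0, g4=0, g5=1, g6=1, g7=1, g8=0 → 0; observed 0. Eliminates g4 stuck-at-1.
Only g5 stuck-at-1 is consistent with every test.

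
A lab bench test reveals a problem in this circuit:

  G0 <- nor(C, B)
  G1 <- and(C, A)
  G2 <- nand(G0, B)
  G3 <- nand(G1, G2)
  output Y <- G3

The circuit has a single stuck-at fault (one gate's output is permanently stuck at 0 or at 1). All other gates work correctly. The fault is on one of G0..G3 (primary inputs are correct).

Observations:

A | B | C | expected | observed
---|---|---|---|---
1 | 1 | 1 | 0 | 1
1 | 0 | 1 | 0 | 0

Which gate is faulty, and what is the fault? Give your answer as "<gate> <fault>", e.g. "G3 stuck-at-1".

G0 stuck-at-1

Fault-free values for test 1 (A=1, B=1, C=1): G0=0, G1=1, G2=1, G3=0, giving Y=0. Observed 1.
Test 1: faults giving observed 1 are {G0 stuck-at-1, G1 stuck-at-0, G2 stuck-at-0, G3 stuck-at-1}.
Test 2 (A=1, B=0, C=1): fault-free G0=0, G1=1, G2=1, G3=0 → 0; observed 0. Eliminates G1 stuck-at-0, G2 stuck-at-0, G3 stuck-at-1.
Only G0 stuck-at-1 is consistent with every test.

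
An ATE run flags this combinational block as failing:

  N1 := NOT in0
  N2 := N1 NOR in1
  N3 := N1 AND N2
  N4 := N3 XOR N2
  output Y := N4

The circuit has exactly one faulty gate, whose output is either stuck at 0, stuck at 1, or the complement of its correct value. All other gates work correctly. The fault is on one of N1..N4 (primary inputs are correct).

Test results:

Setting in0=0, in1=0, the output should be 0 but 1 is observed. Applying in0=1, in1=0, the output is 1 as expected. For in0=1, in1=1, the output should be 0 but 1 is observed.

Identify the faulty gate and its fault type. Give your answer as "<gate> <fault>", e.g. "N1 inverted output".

N4 stuck-at-1

Fault-free values for test 1 (in0=0, in1=0): N1=1, N2=0, N3=0, N4=0, giving Y=0. Observed 1.
Test 1: faults giving observed 1 are {N1 stuck-at-0, N1 inverted output, N3 stuck-at-1, N3 inverted output, N4 stuck-at-1, N4 inverted output}.
Test 2 (in0=1, in1=0): fault-free N1=0, N2=1, N3=0, N4=1 → 1; observed 1. Eliminates N1 inverted output, N3 stuck-at-1, N3 inverted output, N4 inverted output.
Test 3 (in0=1, in1=1): fault-free N1=0, N2=0, N3=0, N4=0 → 0; observed 1. Eliminates N1 stuck-at-0.
Only N4 stuck-at-1 is consistent with every test.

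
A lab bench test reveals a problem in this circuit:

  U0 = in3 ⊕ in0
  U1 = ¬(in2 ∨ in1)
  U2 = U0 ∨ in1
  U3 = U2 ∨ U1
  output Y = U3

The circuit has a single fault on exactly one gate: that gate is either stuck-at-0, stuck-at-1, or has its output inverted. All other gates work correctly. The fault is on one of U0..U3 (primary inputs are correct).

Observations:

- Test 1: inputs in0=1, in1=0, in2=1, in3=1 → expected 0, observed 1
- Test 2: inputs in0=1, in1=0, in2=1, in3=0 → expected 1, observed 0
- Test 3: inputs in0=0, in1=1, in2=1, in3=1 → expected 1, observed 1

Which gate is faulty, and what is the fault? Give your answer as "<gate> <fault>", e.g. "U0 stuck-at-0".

U0 inverted output

Fault-free values for test 1 (in0=1, in1=0, in2=1, in3=1): U0=0, U1=0, U2=0, U3=0, giving Y=0. Observed 1.
Test 1: faults giving observed 1 are {U0 stuck-at-1, U0 inverted output, U1 stuck-at-1, U1 inverted output, U2 stuck-at-1, U2 inverted output, U3 stuck-at-1, U3 inverted output}.
Test 2 (in0=1, in1=0, in2=1, in3=0): fault-free U0=1, U1=0, U2=1, U3=1 → 1; observed 0. Eliminates U0 stuck-at-1, U1 stuck-at-1, U1 inverted output, U2 stuck-at-1, U3 stuck-at-1.
Test 3 (in0=0, in1=1, in2=1, in3=1): fault-free U0=1, U1=0, U2=1, U3=1 → 1; observed 1. Eliminates U2 inverted output, U3 inverted output.
Only U0 inverted output is consistent with every test.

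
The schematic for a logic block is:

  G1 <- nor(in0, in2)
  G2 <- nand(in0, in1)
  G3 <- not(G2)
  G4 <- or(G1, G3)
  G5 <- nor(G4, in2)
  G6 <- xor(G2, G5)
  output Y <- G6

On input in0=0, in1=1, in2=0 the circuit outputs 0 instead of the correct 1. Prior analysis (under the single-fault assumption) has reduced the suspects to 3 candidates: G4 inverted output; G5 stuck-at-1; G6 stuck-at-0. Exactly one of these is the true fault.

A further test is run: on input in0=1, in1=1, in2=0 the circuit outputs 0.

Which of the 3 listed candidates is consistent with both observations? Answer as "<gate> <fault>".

G6 stuck-at-0

Evaluate each candidate on input in0=1, in1=1, in2=0:
  G4 inverted output: G1=0, G2=0, G3=1, G4=0 [inverted output], G5=1, G6=1 → 1 — eliminated
  G5 stuck-at-1: G1=0, G2=0, G3=1, G4=1, G5=1 [stuck-at-1], G6=1 → 1 — eliminated
  G6 stuck-at-0: G1=0, G2=0, G3=1, G4=1, G5=0, G6=0 [stuck-at-0] → 0 — matches
Only G6 stuck-at-0 reproduces the observed 0.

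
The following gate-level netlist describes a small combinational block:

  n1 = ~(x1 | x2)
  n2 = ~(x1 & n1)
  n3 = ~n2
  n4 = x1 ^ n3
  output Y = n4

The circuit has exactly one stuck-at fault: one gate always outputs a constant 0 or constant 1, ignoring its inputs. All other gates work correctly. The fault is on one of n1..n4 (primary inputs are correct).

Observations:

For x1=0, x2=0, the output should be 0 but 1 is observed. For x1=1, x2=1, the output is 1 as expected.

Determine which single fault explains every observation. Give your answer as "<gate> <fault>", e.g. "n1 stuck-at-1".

Fault-free values for test 1 (x1=0, x2=0): n1=1, n2=1, n3=0, n4=0, giving Y=0. Observed 1.
Test 1: faults giving observed 1 are {n2 stuck-at-0, n3 stuck-at-1, n4 stuck-at-1}.
Test 2 (x1=1, x2=1): fault-free n1=0, n2=1, n3=0, n4=1 → 1; observed 1. Eliminates n2 stuck-at-0, n3 stuck-at-1.
Only n4 stuck-at-1 is consistent with every test.

n4 stuck-at-1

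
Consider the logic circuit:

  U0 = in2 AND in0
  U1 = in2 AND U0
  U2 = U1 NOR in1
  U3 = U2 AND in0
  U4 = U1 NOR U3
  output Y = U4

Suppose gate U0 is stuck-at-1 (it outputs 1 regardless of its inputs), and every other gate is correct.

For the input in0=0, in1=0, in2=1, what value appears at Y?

Propagate with U0 forced: U0=1 [stuck-at-1], U1=1, U2=0, U3=0, U4=0.
So Y = 0. (Without the fault it would be 1.)

0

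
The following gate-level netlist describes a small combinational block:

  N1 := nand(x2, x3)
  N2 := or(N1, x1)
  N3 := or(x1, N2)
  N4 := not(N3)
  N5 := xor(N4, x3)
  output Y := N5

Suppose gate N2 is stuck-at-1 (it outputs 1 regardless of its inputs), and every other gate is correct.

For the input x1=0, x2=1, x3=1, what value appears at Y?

1

Propagate with N2 forced: N1=0, N2=1 [stuck-at-1], N3=1, N4=0, N5=1.
So Y = 1. (Without the fault it would be 0.)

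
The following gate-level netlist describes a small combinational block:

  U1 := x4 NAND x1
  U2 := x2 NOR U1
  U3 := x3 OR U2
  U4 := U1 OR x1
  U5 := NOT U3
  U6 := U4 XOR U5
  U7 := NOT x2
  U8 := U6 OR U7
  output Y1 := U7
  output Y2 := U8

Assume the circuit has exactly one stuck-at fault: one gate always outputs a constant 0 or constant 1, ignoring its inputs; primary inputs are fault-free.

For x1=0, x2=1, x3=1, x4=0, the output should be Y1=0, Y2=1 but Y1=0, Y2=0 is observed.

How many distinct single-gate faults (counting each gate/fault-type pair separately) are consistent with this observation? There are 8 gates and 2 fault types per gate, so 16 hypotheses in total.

Fault-free: U1=1, U2=0, U3=1, U4=1, U5=0, U6=1, U7=0, U8=1 → Y1=0, Y2=1. Observed Y1=0, Y2=0.
  U1: stuck-at-0 ✓; others ✗
  U2: none of the 2 fault types match ✗
  U3: stuck-at-0 ✓; others ✗
  U4: stuck-at-0 ✓; others ✗
  U5: stuck-at-1 ✓; others ✗
  U6: stuck-at-0 ✓; others ✗
  U7: none of the 2 fault types match ✗
  U8: stuck-at-0 ✓; others ✗
Consistent faults: {U1 stuck-at-0, U3 stuck-at-0, U4 stuck-at-0, U5 stuck-at-1, U6 stuck-at-0, U8 stuck-at-0} — 6 in all.

6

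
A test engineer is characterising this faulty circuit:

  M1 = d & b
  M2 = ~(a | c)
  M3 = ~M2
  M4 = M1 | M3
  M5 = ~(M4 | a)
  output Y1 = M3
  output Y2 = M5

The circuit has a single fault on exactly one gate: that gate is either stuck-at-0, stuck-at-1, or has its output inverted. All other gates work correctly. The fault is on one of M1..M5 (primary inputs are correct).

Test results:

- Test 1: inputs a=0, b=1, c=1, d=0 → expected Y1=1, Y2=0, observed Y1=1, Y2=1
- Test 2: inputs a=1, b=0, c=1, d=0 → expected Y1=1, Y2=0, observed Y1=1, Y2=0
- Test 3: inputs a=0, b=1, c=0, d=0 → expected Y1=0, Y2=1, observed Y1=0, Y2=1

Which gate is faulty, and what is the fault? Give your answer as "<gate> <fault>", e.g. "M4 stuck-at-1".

M4 stuck-at-0

Fault-free values for test 1 (a=0, b=1, c=1, d=0): M1=0, M2=0, M3=1, M4=1, M5=0, giving Y1=1, Y2=0. Observed Y1=1, Y2=1.
Test 1: faults giving observed Y1=1, Y2=1 are {M4 stuck-at-0, M4 inverted output, M5 stuck-at-1, M5 inverted output}.
Test 2 (a=1, b=0, c=1, d=0): fault-free M1=0, M2=0, M3=1, M4=1, M5=0 → Y1=1, Y2=0; observed Y1=1, Y2=0. Eliminates M5 stuck-at-1, M5 inverted output.
Test 3 (a=0, b=1, c=0, d=0): fault-free M1=0, M2=1, M3=0, M4=0, M5=1 → Y1=0, Y2=1; observed Y1=0, Y2=1. Eliminates M4 inverted output.
Only M4 stuck-at-0 is consistent with every test.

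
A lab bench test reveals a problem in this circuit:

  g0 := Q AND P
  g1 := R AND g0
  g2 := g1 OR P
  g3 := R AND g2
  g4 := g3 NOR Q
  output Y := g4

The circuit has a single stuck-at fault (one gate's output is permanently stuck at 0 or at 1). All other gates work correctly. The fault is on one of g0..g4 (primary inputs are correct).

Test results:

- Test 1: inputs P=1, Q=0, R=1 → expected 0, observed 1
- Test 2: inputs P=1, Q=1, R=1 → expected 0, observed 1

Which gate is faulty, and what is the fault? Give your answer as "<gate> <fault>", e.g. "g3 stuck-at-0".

Fault-free values for test 1 (P=1, Q=0, R=1): g0=0, g1=0, g2=1, g3=1, g4=0, giving Y=0. Observed 1.
Test 1: faults giving observed 1 are {g2 stuck-at-0, g3 stuck-at-0, g4 stuck-at-1}.
Test 2 (P=1, Q=1, R=1): fault-free g0=1, g1=1, g2=1, g3=1, g4=0 → 0; observed 1. Eliminates g2 stuck-at-0, g3 stuck-at-0.
Only g4 stuck-at-1 is consistent with every test.

g4 stuck-at-1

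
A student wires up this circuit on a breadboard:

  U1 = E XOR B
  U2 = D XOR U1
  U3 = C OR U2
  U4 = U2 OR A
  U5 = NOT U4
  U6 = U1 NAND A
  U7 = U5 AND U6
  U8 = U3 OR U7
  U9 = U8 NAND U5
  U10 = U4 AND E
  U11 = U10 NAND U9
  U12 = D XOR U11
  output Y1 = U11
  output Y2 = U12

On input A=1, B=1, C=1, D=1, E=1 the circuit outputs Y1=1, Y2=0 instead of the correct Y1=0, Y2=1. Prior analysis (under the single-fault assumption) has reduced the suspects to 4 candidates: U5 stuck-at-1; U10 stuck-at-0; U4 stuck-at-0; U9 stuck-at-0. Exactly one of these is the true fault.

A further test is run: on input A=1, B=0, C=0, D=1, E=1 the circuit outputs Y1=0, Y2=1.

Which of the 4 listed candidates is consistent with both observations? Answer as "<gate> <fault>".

U5 stuck-at-1

Evaluate each candidate on input A=1, B=0, C=0, D=1, E=1:
  U5 stuck-at-1: U1=1, U2=0, U3=0, U4=1, U5=1 [stuck-at-1], U6=0, U7=0, U8=0, U9=1, U10=1, U11=0, U12=1 → Y1=0, Y2=1 — matches
  U10 stuck-at-0: U1=1, U2=0, U3=0, U4=1, U5=0, U6=0, U7=0, U8=0, U9=1, U10=0 [stuck-at-0], U11=1, U12=0 → Y1=1, Y2=0 — eliminated
  U4 stuck-at-0: U1=1, U2=0, U3=0, U4=0 [stuck-at-0], U5=1, U6=0, U7=0, U8=0, U9=1, U10=0, U11=1, U12=0 → Y1=1, Y2=0 — eliminated
  U9 stuck-at-0: U1=1, U2=0, U3=0, U4=1, U5=0, U6=0, U7=0, U8=0, U9=0 [stuck-at-0], U10=1, U11=1, U12=0 → Y1=1, Y2=0 — eliminated
Only U5 stuck-at-1 reproduces the observed Y1=0, Y2=1.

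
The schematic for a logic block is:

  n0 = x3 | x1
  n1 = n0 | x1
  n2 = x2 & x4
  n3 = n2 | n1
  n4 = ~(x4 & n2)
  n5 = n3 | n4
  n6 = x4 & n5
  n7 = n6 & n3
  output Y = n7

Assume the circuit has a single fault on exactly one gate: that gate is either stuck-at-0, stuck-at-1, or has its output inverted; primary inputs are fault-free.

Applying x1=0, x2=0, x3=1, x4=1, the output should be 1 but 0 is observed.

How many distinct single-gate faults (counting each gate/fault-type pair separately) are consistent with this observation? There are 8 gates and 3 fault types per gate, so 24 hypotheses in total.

12

Fault-free: n0=1, n1=1, n2=0, n3=1, n4=1, n5=1, n6=1, n7=1 → 1. Observed 0.
  n0: stuck-at-0, inverted output ✓; others ✗
  n1: stuck-at-0, inverted output ✓; others ✗
  n2: none of the 3 fault types match ✗
  n3: stuck-at-0, inverted output ✓; others ✗
  n4: none of the 3 fault types match ✗
  n5: stuck-at-0, inverted output ✓; others ✗
  n6: stuck-at-0, inverted output ✓; others ✗
  n7: stuck-at-0, inverted output ✓; others ✗
Consistent faults: {n0 stuck-at-0, n0 inverted output, n1 stuck-at-0, n1 inverted output, n3 stuck-at-0, n3 inverted output, n5 stuck-at-0, n5 inverted output, n6 stuck-at-0, n6 inverted output, n7 stuck-at-0, n7 inverted output} — 12 in all.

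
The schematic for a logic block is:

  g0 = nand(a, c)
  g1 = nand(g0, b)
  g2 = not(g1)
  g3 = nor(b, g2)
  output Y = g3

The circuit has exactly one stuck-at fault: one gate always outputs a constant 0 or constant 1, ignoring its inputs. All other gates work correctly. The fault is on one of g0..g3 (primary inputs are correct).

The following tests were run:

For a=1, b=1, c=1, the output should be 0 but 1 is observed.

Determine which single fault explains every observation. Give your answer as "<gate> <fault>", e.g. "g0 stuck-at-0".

Fault-free values for test 1 (a=1, b=1, c=1): g0=0, g1=1, g2=0, g3=0, giving Y=0. Observed 1.
Test 1: faults giving observed 1 are {g3 stuck-at-1}.
Only g3 stuck-at-1 is consistent with every test.

g3 stuck-at-1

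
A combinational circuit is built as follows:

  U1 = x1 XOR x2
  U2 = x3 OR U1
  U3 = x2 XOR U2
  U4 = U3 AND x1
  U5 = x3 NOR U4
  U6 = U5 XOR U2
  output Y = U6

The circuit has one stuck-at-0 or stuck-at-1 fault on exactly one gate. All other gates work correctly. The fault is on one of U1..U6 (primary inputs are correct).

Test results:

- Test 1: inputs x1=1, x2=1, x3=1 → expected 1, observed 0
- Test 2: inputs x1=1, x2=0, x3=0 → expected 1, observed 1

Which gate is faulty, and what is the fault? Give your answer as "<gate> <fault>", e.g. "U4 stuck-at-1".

U2 stuck-at-0

Fault-free values for test 1 (x1=1, x2=1, x3=1): U1=0, U2=1, U3=0, U4=0, U5=0, U6=1, giving Y=1. Observed 0.
Test 1: faults giving observed 0 are {U2 stuck-at-0, U5 stuck-at-1, U6 stuck-at-0}.
Test 2 (x1=1, x2=0, x3=0): fault-free U1=1, U2=1, U3=1, U4=1, U5=0, U6=1 → 1; observed 1. Eliminates U5 stuck-at-1, U6 stuck-at-0.
Only U2 stuck-at-0 is consistent with every test.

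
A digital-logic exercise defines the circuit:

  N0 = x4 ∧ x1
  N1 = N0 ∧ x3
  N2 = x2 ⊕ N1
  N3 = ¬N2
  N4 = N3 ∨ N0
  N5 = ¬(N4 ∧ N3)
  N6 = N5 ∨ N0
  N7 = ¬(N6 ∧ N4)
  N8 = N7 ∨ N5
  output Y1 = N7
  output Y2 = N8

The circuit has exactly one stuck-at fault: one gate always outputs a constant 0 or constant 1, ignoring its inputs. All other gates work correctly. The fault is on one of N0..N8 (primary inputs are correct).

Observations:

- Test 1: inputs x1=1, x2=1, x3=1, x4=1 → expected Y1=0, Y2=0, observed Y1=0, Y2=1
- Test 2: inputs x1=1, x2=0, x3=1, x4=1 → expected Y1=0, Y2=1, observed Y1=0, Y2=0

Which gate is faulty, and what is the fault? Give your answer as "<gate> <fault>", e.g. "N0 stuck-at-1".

N1 stuck-at-0

Fault-free values for test 1 (x1=1, x2=1, x3=1, x4=1): N0=1, N1=1, N2=0, N3=1, N4=1, N5=0, N6=1, N7=0, N8=0, giving Y1=0, Y2=0. Observed Y1=0, Y2=1.
Test 1: faults giving observed Y1=0, Y2=1 are {N1 stuck-at-0, N2 stuck-at-1, N3 stuck-at-0, N5 stuck-at-1, N8 stuck-at-1}.
Test 2 (x1=1, x2=0, x3=1, x4=1): fault-free N0=1, N1=1, N2=1, N3=0, N4=1, N5=1, N6=1, N7=0, N8=1 → Y1=0, Y2=1; observed Y1=0, Y2=0. Eliminates N2 stuck-at-1, N3 stuck-at-0, N5 stuck-at-1, N8 stuck-at-1.
Only N1 stuck-at-0 is consistent with every test.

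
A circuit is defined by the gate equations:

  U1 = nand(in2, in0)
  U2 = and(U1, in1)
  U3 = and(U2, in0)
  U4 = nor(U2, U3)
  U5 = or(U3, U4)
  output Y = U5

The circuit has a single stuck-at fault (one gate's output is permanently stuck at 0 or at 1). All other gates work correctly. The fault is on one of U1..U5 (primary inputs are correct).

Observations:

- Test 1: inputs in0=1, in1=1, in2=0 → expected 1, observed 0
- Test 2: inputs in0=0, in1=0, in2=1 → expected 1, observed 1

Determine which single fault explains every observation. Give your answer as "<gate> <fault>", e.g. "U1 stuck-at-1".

U3 stuck-at-0

Fault-free values for test 1 (in0=1, in1=1, in2=0): U1=1, U2=1, U3=1, U4=0, U5=1, giving Y=1. Observed 0.
Test 1: faults giving observed 0 are {U3 stuck-at-0, U5 stuck-at-0}.
Test 2 (in0=0, in1=0, in2=1): fault-free U1=1, U2=0, U3=0, U4=1, U5=1 → 1; observed 1. Eliminates U5 stuck-at-0.
Only U3 stuck-at-0 is consistent with every test.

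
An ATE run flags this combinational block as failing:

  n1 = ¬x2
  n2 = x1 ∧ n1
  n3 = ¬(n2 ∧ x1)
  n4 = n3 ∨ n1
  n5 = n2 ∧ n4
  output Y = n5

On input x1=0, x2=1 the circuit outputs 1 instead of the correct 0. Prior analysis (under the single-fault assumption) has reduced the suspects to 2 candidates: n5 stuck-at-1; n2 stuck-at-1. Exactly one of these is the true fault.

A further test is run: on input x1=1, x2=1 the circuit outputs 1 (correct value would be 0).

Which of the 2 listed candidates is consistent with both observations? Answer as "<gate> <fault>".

n5 stuck-at-1

Evaluate each candidate on input x1=1, x2=1:
  n5 stuck-at-1: n1=0, n2=0, n3=1, n4=1, n5=1 [stuck-at-1] → 1 — matches
  n2 stuck-at-1: n1=0, n2=1 [stuck-at-1], n3=0, n4=0, n5=0 → 0 — eliminated
Only n5 stuck-at-1 reproduces the observed 1.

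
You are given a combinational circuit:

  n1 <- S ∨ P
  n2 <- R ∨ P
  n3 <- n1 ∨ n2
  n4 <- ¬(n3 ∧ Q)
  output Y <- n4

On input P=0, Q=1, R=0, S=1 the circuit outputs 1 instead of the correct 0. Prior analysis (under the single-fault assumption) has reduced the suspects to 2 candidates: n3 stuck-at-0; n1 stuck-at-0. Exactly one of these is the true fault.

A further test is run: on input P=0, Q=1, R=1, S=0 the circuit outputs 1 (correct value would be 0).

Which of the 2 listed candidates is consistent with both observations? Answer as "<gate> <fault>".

n3 stuck-at-0

Evaluate each candidate on input P=0, Q=1, R=1, S=0:
  n3 stuck-at-0: n1=0, n2=1, n3=0 [stuck-at-0], n4=1 → 1 — matches
  n1 stuck-at-0: n1=0 [stuck-at-0], n2=1, n3=1, n4=0 → 0 — eliminated
Only n3 stuck-at-0 reproduces the observed 1.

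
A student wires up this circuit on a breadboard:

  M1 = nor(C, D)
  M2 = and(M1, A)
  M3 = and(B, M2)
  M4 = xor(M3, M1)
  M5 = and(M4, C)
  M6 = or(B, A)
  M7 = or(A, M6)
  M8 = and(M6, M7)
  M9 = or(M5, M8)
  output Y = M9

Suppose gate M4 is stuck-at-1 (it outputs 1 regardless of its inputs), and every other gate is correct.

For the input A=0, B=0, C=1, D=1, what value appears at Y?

1

Propagate with M4 forced: M1=0, M2=0, M3=0, M4=1 [stuck-at-1], M5=1, M6=0, M7=0, M8=0, M9=1.
So Y = 1. (Without the fault it would be 0.)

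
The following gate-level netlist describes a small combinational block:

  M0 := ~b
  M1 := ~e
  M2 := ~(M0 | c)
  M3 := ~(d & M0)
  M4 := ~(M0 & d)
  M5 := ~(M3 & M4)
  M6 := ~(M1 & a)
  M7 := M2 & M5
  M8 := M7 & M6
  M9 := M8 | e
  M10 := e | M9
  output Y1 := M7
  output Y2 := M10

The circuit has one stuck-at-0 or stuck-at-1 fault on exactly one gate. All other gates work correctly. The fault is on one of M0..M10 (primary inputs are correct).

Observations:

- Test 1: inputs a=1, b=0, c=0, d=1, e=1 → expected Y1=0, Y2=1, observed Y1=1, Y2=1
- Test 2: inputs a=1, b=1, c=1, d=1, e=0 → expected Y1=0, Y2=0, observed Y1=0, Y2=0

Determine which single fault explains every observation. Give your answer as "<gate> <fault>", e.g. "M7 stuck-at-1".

M2 stuck-at-1

Fault-free values for test 1 (a=1, b=0, c=0, d=1, e=1): M0=1, M1=0, M2=0, M3=0, M4=0, M5=1, M6=1, M7=0, M8=0, M9=1, M10=1, giving Y1=0, Y2=1. Observed Y1=1, Y2=1.
Test 1: faults giving observed Y1=1, Y2=1 are {M2 stuck-at-1, M7 stuck-at-1}.
Test 2 (a=1, b=1, c=1, d=1, e=0): fault-free M0=0, M1=1, M2=0, M3=1, M4=1, M5=0, M6=0, M7=0, M8=0, M9=0, M10=0 → Y1=0, Y2=0; observed Y1=0, Y2=0. Eliminates M7 stuck-at-1.
Only M2 stuck-at-1 is consistent with every test.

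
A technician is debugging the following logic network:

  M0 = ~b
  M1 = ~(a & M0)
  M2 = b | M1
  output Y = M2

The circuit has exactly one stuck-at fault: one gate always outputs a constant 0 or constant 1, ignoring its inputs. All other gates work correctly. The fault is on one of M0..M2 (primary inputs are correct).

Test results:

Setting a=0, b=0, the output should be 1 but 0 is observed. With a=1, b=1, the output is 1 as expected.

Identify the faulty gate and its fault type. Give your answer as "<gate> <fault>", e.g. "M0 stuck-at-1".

Fault-free values for test 1 (a=0, b=0): M0=1, M1=1, M2=1, giving Y=1. Observed 0.
Test 1: faults giving observed 0 are {M1 stuck-at-0, M2 stuck-at-0}.
Test 2 (a=1, b=1): fault-free M0=0, M1=1, M2=1 → 1; observed 1. Eliminates M2 stuck-at-0.
Only M1 stuck-at-0 is consistent with every test.

M1 stuck-at-0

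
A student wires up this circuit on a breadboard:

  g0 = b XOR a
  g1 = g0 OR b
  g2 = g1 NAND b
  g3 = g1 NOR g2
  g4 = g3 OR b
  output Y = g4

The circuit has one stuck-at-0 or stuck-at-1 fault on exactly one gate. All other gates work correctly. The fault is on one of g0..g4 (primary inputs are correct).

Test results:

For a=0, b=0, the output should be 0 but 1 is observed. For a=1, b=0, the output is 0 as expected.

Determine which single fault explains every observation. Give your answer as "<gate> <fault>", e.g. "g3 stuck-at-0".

Fault-free values for test 1 (a=0, b=0): g0=0, g1=0, g2=1, g3=0, g4=0, giving Y=0. Observed 1.
Test 1: faults giving observed 1 are {g2 stuck-at-0, g3 stuck-at-1, g4 stuck-at-1}.
Test 2 (a=1, b=0): fault-free g0=1, g1=1, g2=1, g3=0, g4=0 → 0; observed 0. Eliminates g3 stuck-at-1, g4 stuck-at-1.
Only g2 stuck-at-0 is consistent with every test.

g2 stuck-at-0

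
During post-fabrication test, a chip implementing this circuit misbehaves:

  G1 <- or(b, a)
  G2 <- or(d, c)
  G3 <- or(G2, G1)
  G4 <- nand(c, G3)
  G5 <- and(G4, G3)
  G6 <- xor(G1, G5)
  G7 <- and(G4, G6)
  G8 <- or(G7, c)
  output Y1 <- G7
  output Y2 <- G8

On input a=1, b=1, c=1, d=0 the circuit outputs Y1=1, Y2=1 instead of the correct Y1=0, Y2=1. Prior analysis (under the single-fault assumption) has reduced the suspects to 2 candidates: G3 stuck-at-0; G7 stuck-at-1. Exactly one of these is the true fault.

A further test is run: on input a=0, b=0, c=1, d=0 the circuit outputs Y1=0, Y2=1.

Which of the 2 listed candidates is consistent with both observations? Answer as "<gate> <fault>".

G3 stuck-at-0

Evaluate each candidate on input a=0, b=0, c=1, d=0:
  G3 stuck-at-0: G1=0, G2=1, G3=0 [stuck-at-0], G4=1, G5=0, G6=0, G7=0, G8=1 → Y1=0, Y2=1 — matches
  G7 stuck-at-1: G1=0, G2=1, G3=1, G4=0, G5=0, G6=0, G7=1 [stuck-at-1], G8=1 → Y1=1, Y2=1 — eliminated
Only G3 stuck-at-0 reproduces the observed Y1=0, Y2=1.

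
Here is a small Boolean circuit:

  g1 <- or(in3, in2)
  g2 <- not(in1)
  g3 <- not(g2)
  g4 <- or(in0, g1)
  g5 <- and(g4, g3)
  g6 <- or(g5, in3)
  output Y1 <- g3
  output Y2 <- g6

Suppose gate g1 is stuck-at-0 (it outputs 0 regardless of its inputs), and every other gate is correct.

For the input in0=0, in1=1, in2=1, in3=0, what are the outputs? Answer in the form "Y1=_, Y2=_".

Propagate with g1 forced: g1=0 [stuck-at-0], g2=0, g3=1, g4=0, g5=0, g6=0.
So the outputs are Y1=1, Y2=0. (Without the fault they would be Y1=1, Y2=1.)

Y1=1, Y2=0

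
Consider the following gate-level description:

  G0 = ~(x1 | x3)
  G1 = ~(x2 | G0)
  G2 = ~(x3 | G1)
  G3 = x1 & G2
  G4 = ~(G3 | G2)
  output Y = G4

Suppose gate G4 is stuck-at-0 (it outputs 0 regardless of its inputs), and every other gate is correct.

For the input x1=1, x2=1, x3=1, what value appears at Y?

Propagate with G4 forced: G0=0, G1=0, G2=0, G3=0, G4=0 [stuck-at-0].
So Y = 0. (Without the fault it would be 1.)

0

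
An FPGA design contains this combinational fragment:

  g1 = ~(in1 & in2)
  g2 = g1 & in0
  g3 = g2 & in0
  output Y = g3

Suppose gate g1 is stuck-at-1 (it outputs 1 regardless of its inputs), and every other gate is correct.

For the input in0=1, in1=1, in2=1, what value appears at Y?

1

Propagate with g1 forced: g1=1 [stuck-at-1], g2=1, g3=1.
So Y = 1. (Without the fault it would be 0.)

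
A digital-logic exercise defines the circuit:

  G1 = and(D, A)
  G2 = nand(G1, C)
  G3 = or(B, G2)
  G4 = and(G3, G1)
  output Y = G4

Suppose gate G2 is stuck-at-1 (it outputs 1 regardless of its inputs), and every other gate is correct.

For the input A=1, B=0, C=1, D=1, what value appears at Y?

Propagate with G2 forced: G1=1, G2=1 [stuck-at-1], G3=1, G4=1.
So Y = 1. (Without the fault it would be 0.)

1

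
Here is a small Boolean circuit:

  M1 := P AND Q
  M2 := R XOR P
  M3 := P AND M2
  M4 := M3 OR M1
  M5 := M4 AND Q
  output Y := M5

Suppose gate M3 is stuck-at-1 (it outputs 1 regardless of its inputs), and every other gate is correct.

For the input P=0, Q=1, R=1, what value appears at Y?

Propagate with M3 forced: M1=0, M2=1, M3=1 [stuck-at-1], M4=1, M5=1.
So Y = 1. (Without the fault it would be 0.)

1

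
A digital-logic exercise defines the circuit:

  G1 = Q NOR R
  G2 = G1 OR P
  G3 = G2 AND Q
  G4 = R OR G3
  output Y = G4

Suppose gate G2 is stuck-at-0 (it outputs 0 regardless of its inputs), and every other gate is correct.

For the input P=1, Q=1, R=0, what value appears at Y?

Propagate with G2 forced: G1=0, G2=0 [stuck-at-0], G3=0, G4=0.
So Y = 0. (Without the fault it would be 1.)

0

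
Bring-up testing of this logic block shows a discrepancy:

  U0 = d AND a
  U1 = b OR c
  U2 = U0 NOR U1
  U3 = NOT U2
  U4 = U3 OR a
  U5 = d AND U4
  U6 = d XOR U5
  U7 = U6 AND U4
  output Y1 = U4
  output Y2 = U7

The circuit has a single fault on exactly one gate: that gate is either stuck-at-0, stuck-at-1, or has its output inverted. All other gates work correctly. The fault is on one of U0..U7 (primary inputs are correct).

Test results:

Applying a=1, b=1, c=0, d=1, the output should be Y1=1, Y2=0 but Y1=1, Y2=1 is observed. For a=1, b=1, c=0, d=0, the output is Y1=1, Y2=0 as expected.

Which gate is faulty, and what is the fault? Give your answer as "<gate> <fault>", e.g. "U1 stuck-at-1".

U5 stuck-at-0

Fault-free values for test 1 (a=1, b=1, c=0, d=1): U0=1, U1=1, U2=0, U3=1, U4=1, U5=1, U6=0, U7=0, giving Y1=1, Y2=0. Observed Y1=1, Y2=1.
Test 1: faults giving observed Y1=1, Y2=1 are {U5 stuck-at-0, U5 inverted output, U6 stuck-at-1, U6 inverted output, U7 stuck-at-1, U7 inverted output}.
Test 2 (a=1, b=1, c=0, d=0): fault-free U0=0, U1=1, U2=0, U3=1, U4=1, U5=0, U6=0, U7=0 → Y1=1, Y2=0; observed Y1=1, Y2=0. Eliminates U5 inverted output, U6 stuck-at-1, U6 inverted output, U7 stuck-at-1, U7 inverted output.
Only U5 stuck-at-0 is consistent with every test.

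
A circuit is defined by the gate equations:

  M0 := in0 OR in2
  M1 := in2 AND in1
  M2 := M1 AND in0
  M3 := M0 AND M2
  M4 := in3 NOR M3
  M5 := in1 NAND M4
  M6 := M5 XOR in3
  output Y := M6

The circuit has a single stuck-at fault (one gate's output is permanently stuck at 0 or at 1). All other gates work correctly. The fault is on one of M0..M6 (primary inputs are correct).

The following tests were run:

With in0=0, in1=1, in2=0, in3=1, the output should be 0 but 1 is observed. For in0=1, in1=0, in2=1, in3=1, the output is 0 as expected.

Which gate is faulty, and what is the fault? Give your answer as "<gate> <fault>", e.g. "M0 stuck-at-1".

Fault-free values for test 1 (in0=0, in1=1, in2=0, in3=1): M0=0, M1=0, M2=0, M3=0, M4=0, M5=1, M6=0, giving Y=0. Observed 1.
Test 1: faults giving observed 1 are {M4 stuck-at-1, M5 stuck-at-0, M6 stuck-at-1}.
Test 2 (in0=1, in1=0, in2=1, in3=1): fault-free M0=1, M1=0, M2=0, M3=0, M4=0, M5=1, M6=0 → 0; observed 0. Eliminates M5 stuck-at-0, M6 stuck-at-1.
Only M4 stuck-at-1 is consistent with every test.

M4 stuck-at-1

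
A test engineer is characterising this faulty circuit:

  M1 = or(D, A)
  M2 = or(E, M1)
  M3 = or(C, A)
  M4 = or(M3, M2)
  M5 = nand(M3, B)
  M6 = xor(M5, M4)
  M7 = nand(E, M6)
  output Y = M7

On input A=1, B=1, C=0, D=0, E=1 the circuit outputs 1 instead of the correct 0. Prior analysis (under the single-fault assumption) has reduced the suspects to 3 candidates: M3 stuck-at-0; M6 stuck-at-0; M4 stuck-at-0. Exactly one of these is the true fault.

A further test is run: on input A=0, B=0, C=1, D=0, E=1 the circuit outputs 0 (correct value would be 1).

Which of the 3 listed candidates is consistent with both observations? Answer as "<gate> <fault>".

M4 stuck-at-0

Evaluate each candidate on input A=0, B=0, C=1, D=0, E=1:
  M3 stuck-at-0: M1=0, M2=1, M3=0 [stuck-at-0], M4=1, M5=1, M6=0, M7=1 → 1 — eliminated
  M6 stuck-at-0: M1=0, M2=1, M3=1, M4=1, M5=1, M6=0 [stuck-at-0], M7=1 → 1 — eliminated
  M4 stuck-at-0: M1=0, M2=1, M3=1, M4=0 [stuck-at-0], M5=1, M6=1, M7=0 → 0 — matches
Only M4 stuck-at-0 reproduces the observed 0.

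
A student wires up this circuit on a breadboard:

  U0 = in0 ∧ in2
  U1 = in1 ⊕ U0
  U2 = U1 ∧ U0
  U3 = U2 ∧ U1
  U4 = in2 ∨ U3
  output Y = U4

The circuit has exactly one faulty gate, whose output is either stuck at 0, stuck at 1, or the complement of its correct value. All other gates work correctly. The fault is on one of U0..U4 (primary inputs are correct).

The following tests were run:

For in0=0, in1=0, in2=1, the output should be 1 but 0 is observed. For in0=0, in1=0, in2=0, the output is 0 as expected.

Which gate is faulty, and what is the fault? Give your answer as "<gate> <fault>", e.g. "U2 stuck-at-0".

Fault-free values for test 1 (in0=0, in1=0, in2=1): U0=0, U1=0, U2=0, U3=0, U4=1, giving Y=1. Observed 0.
Test 1: faults giving observed 0 are {U4 stuck-at-0, U4 inverted output}.
Test 2 (in0=0, in1=0, in2=0): fault-free U0=0, U1=0, U2=0, U3=0, U4=0 → 0; observed 0. Eliminates U4 inverted output.
Only U4 stuck-at-0 is consistent with every test.

U4 stuck-at-0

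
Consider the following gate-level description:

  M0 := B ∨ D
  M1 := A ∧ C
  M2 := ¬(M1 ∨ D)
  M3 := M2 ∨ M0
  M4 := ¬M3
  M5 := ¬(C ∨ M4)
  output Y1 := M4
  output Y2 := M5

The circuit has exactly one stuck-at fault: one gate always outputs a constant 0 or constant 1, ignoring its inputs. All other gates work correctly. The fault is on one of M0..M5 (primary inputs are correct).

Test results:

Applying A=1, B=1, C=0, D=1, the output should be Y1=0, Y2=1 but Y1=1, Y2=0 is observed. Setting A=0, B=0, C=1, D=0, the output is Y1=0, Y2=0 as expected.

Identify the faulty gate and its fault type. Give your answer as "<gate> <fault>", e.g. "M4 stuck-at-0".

M0 stuck-at-0

Fault-free values for test 1 (A=1, B=1, C=0, D=1): M0=1, M1=0, M2=0, M3=1, M4=0, M5=1, giving Y1=0, Y2=1. Observed Y1=1, Y2=0.
Test 1: faults giving observed Y1=1, Y2=0 are {M0 stuck-at-0, M3 stuck-at-0, M4 stuck-at-1}.
Test 2 (A=0, B=0, C=1, D=0): fault-free M0=0, M1=0, M2=1, M3=1, M4=0, M5=0 → Y1=0, Y2=0; observed Y1=0, Y2=0. Eliminates M3 stuck-at-0, M4 stuck-at-1.
Only M0 stuck-at-0 is consistent with every test.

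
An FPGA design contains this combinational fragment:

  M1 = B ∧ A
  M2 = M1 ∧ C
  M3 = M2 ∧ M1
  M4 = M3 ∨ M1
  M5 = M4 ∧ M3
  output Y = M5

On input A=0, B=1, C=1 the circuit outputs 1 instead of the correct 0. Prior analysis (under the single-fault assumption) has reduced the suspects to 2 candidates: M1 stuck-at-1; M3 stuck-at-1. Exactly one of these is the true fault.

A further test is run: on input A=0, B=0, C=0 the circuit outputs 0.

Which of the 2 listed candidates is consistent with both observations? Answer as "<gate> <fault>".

Evaluate each candidate on input A=0, B=0, C=0:
  M1 stuck-at-1: M1=1 [stuck-at-1], M2=0, M3=0, M4=1, M5=0 → 0 — matches
  M3 stuck-at-1: M1=0, M2=0, M3=1 [stuck-at-1], M4=1, M5=1 → 1 — eliminated
Only M1 stuck-at-1 reproduces the observed 0.

M1 stuck-at-1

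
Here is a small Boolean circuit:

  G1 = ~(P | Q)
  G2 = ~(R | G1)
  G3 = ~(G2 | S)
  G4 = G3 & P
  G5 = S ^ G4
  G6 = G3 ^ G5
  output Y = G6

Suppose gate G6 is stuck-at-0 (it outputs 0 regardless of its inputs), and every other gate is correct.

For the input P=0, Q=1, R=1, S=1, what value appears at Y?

Propagate with G6 forced: G1=0, G2=0, G3=0, G4=0, G5=1, G6=0 [stuck-at-0].
So Y = 0. (Without the fault it would be 1.)

0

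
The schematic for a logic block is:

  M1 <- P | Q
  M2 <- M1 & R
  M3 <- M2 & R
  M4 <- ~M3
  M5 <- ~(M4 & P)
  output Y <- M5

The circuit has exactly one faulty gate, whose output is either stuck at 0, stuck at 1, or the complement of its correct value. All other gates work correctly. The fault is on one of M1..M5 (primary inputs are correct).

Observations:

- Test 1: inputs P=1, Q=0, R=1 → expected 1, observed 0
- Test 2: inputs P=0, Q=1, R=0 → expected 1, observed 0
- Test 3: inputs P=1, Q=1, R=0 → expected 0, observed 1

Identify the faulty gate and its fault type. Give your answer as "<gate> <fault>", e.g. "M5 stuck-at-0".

M5 inverted output

Fault-free values for test 1 (P=1, Q=0, R=1): M1=1, M2=1, M3=1, M4=0, M5=1, giving Y=1. Observed 0.
Test 1: faults giving observed 0 are {M1 stuck-at-0, M1 inverted output, M2 stuck-at-0, M2 inverted output, M3 stuck-at-0, M3 inverted output, M4 stuck-at-1, M4 inverted output, M5 stuck-at-0, M5 inverted output}.
Test 2 (P=0, Q=1, R=0): fault-free M1=1, M2=0, M3=0, M4=1, M5=1 → 1; observed 0. Eliminates M1 stuck-at-0, M1 inverted output, M2 stuck-at-0, M2 inverted output, M3 stuck-at-0, M3 inverted output, M4 stuck-at-1, M4 inverted output.
Test 3 (P=1, Q=1, R=0): fault-free M1=1, M2=0, M3=0, M4=1, M5=0 → 0; observed 1. Eliminates M5 stuck-at-0.
Only M5 inverted output is consistent with every test.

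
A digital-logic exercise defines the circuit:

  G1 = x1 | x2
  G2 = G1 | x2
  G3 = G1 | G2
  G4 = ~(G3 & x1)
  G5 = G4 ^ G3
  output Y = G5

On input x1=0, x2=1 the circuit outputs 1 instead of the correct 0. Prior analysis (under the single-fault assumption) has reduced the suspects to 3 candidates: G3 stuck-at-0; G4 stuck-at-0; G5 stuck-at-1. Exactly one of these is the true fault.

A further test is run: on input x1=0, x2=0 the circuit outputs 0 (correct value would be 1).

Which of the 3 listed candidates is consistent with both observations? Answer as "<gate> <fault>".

Evaluate each candidate on input x1=0, x2=0:
  G3 stuck-at-0: G1=0, G2=0, G3=0 [stuck-at-0], G4=1, G5=1 → 1 — eliminated
  G4 stuck-at-0: G1=0, G2=0, G3=0, G4=0 [stuck-at-0], G5=0 → 0 — matches
  G5 stuck-at-1: G1=0, G2=0, G3=0, G4=1, G5=1 [stuck-at-1] → 1 — eliminated
Only G4 stuck-at-0 reproduces the observed 0.

G4 stuck-at-0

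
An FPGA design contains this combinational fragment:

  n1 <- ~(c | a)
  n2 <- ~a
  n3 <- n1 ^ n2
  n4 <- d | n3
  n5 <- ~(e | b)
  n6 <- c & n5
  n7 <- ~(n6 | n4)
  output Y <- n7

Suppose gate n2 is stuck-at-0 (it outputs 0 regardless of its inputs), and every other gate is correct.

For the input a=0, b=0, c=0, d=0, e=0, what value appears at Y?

0

Propagate with n2 forced: n1=1, n2=0 [stuck-at-0], n3=1, n4=1, n5=1, n6=0, n7=0.
So Y = 0. (Without the fault it would be 1.)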